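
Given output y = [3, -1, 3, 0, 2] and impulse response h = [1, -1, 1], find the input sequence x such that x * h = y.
Deconvolve y=[3, -1, 3, 0, 2] by h=[1, -1, 1]. Since h[0]=1, solve forward: x[0] = y[0] / 1 = 3; x[1] = (y[1] - 3×-1) / 1 = 2; x[2] = (y[2] - 2×-1 - 3×1) / 1 = 2. So x = [3, 2, 2]. Check by forward convolution: y[0] = 3×1 = 3; y[1] = 3×-1 + 2×1 = -1; y[2] = 3×1 + 2×-1 + 2×1 = 3; y[3] = 2×1 + 2×-1 = 0; y[4] = 2×1 = 2

[3, 2, 2]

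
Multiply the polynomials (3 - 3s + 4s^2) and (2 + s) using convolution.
Ascending coefficients: a = [3, -3, 4], b = [2, 1]. c[0] = 3×2 = 6; c[1] = 3×1 + -3×2 = -3; c[2] = -3×1 + 4×2 = 5; c[3] = 4×1 = 4. Result coefficients: [6, -3, 5, 4] → 6 - 3s + 5s^2 + 4s^3

6 - 3s + 5s^2 + 4s^3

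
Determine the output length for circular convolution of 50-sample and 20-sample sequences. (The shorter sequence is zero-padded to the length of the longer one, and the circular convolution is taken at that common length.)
Circular convolution (zero-padding the shorter input) has length max(m, n) = max(50, 20) = 50

50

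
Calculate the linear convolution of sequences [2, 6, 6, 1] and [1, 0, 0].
y[0] = 2×1 = 2; y[1] = 2×0 + 6×1 = 6; y[2] = 2×0 + 6×0 + 6×1 = 6; y[3] = 6×0 + 6×0 + 1×1 = 1; y[4] = 6×0 + 1×0 = 0; y[5] = 1×0 = 0

[2, 6, 6, 1, 0, 0]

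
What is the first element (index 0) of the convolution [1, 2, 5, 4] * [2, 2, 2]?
Use y[k] = Σ_i a[i]·b[k-i] at k=0. y[0] = 1×2 = 2

2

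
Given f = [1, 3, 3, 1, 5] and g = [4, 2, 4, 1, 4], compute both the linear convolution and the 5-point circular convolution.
Linear: y_lin[0] = 1×4 = 4; y_lin[1] = 1×2 + 3×4 = 14; y_lin[2] = 1×4 + 3×2 + 3×4 = 22; y_lin[3] = 1×1 + 3×4 + 3×2 + 1×4 = 23; y_lin[4] = 1×4 + 3×1 + 3×4 + 1×2 + 5×4 = 41; y_lin[5] = 3×4 + 3×1 + 1×4 + 5×2 = 29; y_lin[6] = 3×4 + 1×1 + 5×4 = 33; y_lin[7] = 1×4 + 5×1 = 9; y_lin[8] = 5×4 = 20 → [4, 14, 22, 23, 41, 29, 33, 9, 20]. Circular (length 5): y[0] = 1×4 + 3×4 + 3×1 + 1×4 + 5×2 = 33; y[1] = 1×2 + 3×4 + 3×4 + 1×1 + 5×4 = 47; y[2] = 1×4 + 3×2 + 3×4 + 1×4 + 5×1 = 31; y[3] = 1×1 + 3×4 + 3×2 + 1×4 + 5×4 = 43; y[4] = 1×4 + 3×1 + 3×4 + 1×2 + 5×4 = 41 → [33, 47, 31, 43, 41]

Linear: [4, 14, 22, 23, 41, 29, 33, 9, 20], Circular: [33, 47, 31, 43, 41]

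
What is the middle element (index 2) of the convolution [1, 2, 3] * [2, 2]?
Use y[k] = Σ_i a[i]·b[k-i] at k=2. y[2] = 2×2 + 3×2 = 10

10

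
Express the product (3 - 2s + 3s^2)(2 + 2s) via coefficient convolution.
Ascending coefficients: a = [3, -2, 3], b = [2, 2]. c[0] = 3×2 = 6; c[1] = 3×2 + -2×2 = 2; c[2] = -2×2 + 3×2 = 2; c[3] = 3×2 = 6. Result coefficients: [6, 2, 2, 6] → 6 + 2s + 2s^2 + 6s^3

6 + 2s + 2s^2 + 6s^3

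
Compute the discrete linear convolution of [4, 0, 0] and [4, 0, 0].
y[0] = 4×4 = 16; y[1] = 4×0 + 0×4 = 0; y[2] = 4×0 + 0×0 + 0×4 = 0; y[3] = 0×0 + 0×0 = 0; y[4] = 0×0 = 0

[16, 0, 0, 0, 0]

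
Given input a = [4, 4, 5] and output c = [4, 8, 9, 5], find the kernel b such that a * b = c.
Output length 4 = len(a) + len(b) - 1 ⇒ len(b) = 2. Solve b forward using b[k] = (c[k] - Σ_{i≥1} a[i]·b[k-i]) / a[0]: b[0] = c[0] / a[0] = 4 / 4 = 1; b[1] = (c[1] - 4×1) / a[0] = (8 - 4×1) / 4 = 1. So b = [1, 1]. Forward-check [4, 4, 5] * [1, 1]: c[0] = 4×1 = 4; c[1] = 4×1 + 4×1 = 8; c[2] = 4×1 + 5×1 = 9; c[3] = 5×1 = 5 → [4, 8, 9, 5] ✓

[1, 1]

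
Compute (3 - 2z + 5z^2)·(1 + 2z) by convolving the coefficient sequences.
Ascending coefficients: a = [3, -2, 5], b = [1, 2]. c[0] = 3×1 = 3; c[1] = 3×2 + -2×1 = 4; c[2] = -2×2 + 5×1 = 1; c[3] = 5×2 = 10. Result coefficients: [3, 4, 1, 10] → 3 + 4z + z^2 + 10z^3

3 + 4z + z^2 + 10z^3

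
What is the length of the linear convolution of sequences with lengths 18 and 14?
Linear/full convolution length: m + n - 1 = 18 + 14 - 1 = 31

31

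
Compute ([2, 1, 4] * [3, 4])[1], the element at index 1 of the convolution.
Use y[k] = Σ_i a[i]·b[k-i] at k=1. y[1] = 2×4 + 1×3 = 11

11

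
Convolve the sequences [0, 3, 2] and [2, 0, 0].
y[0] = 0×2 = 0; y[1] = 0×0 + 3×2 = 6; y[2] = 0×0 + 3×0 + 2×2 = 4; y[3] = 3×0 + 2×0 = 0; y[4] = 2×0 = 0

[0, 6, 4, 0, 0]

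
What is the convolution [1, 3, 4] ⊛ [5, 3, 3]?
y[0] = 1×5 = 5; y[1] = 1×3 + 3×5 = 18; y[2] = 1×3 + 3×3 + 4×5 = 32; y[3] = 3×3 + 4×3 = 21; y[4] = 4×3 = 12

[5, 18, 32, 21, 12]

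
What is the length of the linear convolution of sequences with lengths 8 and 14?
Linear/full convolution length: m + n - 1 = 8 + 14 - 1 = 21

21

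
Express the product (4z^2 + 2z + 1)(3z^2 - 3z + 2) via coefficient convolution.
Ascending coefficients: a = [1, 2, 4], b = [2, -3, 3]. c[0] = 1×2 = 2; c[1] = 1×-3 + 2×2 = 1; c[2] = 1×3 + 2×-3 + 4×2 = 5; c[3] = 2×3 + 4×-3 = -6; c[4] = 4×3 = 12. Result coefficients: [2, 1, 5, -6, 12] → 12z^4 - 6z^3 + 5z^2 + z + 2

12z^4 - 6z^3 + 5z^2 + z + 2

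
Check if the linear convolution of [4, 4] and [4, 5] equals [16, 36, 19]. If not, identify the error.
Recompute linear convolution of [4, 4] and [4, 5]: y[0] = 4×4 = 16; y[1] = 4×5 + 4×4 = 36; y[2] = 4×5 = 20 → [16, 36, 20]. Compare to given [16, 36, 19]: they differ at index 2: given 19, correct 20, so answer: No

No. Error at index 2: given 19, correct 20.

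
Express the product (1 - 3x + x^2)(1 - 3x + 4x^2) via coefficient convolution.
Ascending coefficients: a = [1, -3, 1], b = [1, -3, 4]. c[0] = 1×1 = 1; c[1] = 1×-3 + -3×1 = -6; c[2] = 1×4 + -3×-3 + 1×1 = 14; c[3] = -3×4 + 1×-3 = -15; c[4] = 1×4 = 4. Result coefficients: [1, -6, 14, -15, 4] → 1 - 6x + 14x^2 - 15x^3 + 4x^4

1 - 6x + 14x^2 - 15x^3 + 4x^4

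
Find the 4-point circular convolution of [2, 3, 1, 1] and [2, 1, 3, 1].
Use y[k] = Σ_j a[j]·b[(k-j) mod 4]. y[0] = 2×2 + 3×1 + 1×3 + 1×1 = 11; y[1] = 2×1 + 3×2 + 1×1 + 1×3 = 12; y[2] = 2×3 + 3×1 + 1×2 + 1×1 = 12; y[3] = 2×1 + 3×3 + 1×1 + 1×2 = 14. Result: [11, 12, 12, 14]

[11, 12, 12, 14]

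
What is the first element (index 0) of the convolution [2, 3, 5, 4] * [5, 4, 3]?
Use y[k] = Σ_i a[i]·b[k-i] at k=0. y[0] = 2×5 = 10

10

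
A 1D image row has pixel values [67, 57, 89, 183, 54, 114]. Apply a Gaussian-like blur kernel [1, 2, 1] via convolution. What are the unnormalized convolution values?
Convolve image row [67, 57, 89, 183, 54, 114] with kernel [1, 2, 1]: y[0] = 67×1 = 67; y[1] = 67×2 + 57×1 = 191; y[2] = 67×1 + 57×2 + 89×1 = 270; y[3] = 57×1 + 89×2 + 183×1 = 418; y[4] = 89×1 + 183×2 + 54×1 = 509; y[5] = 183×1 + 54×2 + 114×1 = 405; y[6] = 54×1 + 114×2 = 282; y[7] = 114×1 = 114 → [67, 191, 270, 418, 509, 405, 282, 114]. Normalization factor = sum(kernel) = 4.

[67, 191, 270, 418, 509, 405, 282, 114]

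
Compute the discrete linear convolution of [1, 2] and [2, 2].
y[0] = 1×2 = 2; y[1] = 1×2 + 2×2 = 6; y[2] = 2×2 = 4

[2, 6, 4]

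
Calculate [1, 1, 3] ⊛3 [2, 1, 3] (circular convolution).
Use y[k] = Σ_j s[j]·t[(k-j) mod 3]. y[0] = 1×2 + 1×3 + 3×1 = 8; y[1] = 1×1 + 1×2 + 3×3 = 12; y[2] = 1×3 + 1×1 + 3×2 = 10. Result: [8, 12, 10]

[8, 12, 10]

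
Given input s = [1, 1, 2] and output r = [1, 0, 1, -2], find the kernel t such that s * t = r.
Output length 4 = len(s) + len(t) - 1 ⇒ len(t) = 2. Solve t forward using t[k] = (r[k] - Σ_{i≥1} s[i]·t[k-i]) / s[0]: t[0] = r[0] / s[0] = 1 / 1 = 1; t[1] = (r[1] - 1×1) / s[0] = (0 - 1×1) / 1 = -1. So t = [1, -1]. Forward-check [1, 1, 2] * [1, -1]: r[0] = 1×1 = 1; r[1] = 1×-1 + 1×1 = 0; r[2] = 1×-1 + 2×1 = 1; r[3] = 2×-1 = -2 → [1, 0, 1, -2] ✓

[1, -1]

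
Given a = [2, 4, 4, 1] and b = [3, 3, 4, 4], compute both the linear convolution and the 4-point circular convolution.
Linear: y_lin[0] = 2×3 = 6; y_lin[1] = 2×3 + 4×3 = 18; y_lin[2] = 2×4 + 4×3 + 4×3 = 32; y_lin[3] = 2×4 + 4×4 + 4×3 + 1×3 = 39; y_lin[4] = 4×4 + 4×4 + 1×3 = 35; y_lin[5] = 4×4 + 1×4 = 20; y_lin[6] = 1×4 = 4 → [6, 18, 32, 39, 35, 20, 4]. Circular (length 4): y[0] = 2×3 + 4×4 + 4×4 + 1×3 = 41; y[1] = 2×3 + 4×3 + 4×4 + 1×4 = 38; y[2] = 2×4 + 4×3 + 4×3 + 1×4 = 36; y[3] = 2×4 + 4×4 + 4×3 + 1×3 = 39 → [41, 38, 36, 39]

Linear: [6, 18, 32, 39, 35, 20, 4], Circular: [41, 38, 36, 39]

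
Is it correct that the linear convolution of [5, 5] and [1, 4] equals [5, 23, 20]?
Recompute linear convolution of [5, 5] and [1, 4]: y[0] = 5×1 = 5; y[1] = 5×4 + 5×1 = 25; y[2] = 5×4 = 20 → [5, 25, 20]. Compare to given [5, 23, 20]: they differ at index 1: given 23, correct 25, so answer: No

No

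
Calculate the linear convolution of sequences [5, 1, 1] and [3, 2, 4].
y[0] = 5×3 = 15; y[1] = 5×2 + 1×3 = 13; y[2] = 5×4 + 1×2 + 1×3 = 25; y[3] = 1×4 + 1×2 = 6; y[4] = 1×4 = 4

[15, 13, 25, 6, 4]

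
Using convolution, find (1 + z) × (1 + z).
Ascending coefficients: a = [1, 1], b = [1, 1]. c[0] = 1×1 = 1; c[1] = 1×1 + 1×1 = 2; c[2] = 1×1 = 1. Result coefficients: [1, 2, 1] → 1 + 2z + z^2

1 + 2z + z^2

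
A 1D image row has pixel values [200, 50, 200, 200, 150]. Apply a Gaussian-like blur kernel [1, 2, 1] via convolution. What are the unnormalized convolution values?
Convolve image row [200, 50, 200, 200, 150] with kernel [1, 2, 1]: y[0] = 200×1 = 200; y[1] = 200×2 + 50×1 = 450; y[2] = 200×1 + 50×2 + 200×1 = 500; y[3] = 50×1 + 200×2 + 200×1 = 650; y[4] = 200×1 + 200×2 + 150×1 = 750; y[5] = 200×1 + 150×2 = 500; y[6] = 150×1 = 150 → [200, 450, 500, 650, 750, 500, 150]. Normalization factor = sum(kernel) = 4.

[200, 450, 500, 650, 750, 500, 150]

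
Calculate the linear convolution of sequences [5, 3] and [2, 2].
y[0] = 5×2 = 10; y[1] = 5×2 + 3×2 = 16; y[2] = 3×2 = 6

[10, 16, 6]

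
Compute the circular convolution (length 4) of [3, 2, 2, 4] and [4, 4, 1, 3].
Use y[k] = Σ_j x[j]·h[(k-j) mod 4]. y[0] = 3×4 + 2×3 + 2×1 + 4×4 = 36; y[1] = 3×4 + 2×4 + 2×3 + 4×1 = 30; y[2] = 3×1 + 2×4 + 2×4 + 4×3 = 31; y[3] = 3×3 + 2×1 + 2×4 + 4×4 = 35. Result: [36, 30, 31, 35]

[36, 30, 31, 35]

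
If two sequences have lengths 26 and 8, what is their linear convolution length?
Linear/full convolution length: m + n - 1 = 26 + 8 - 1 = 33

33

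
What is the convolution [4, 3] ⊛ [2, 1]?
y[0] = 4×2 = 8; y[1] = 4×1 + 3×2 = 10; y[2] = 3×1 = 3

[8, 10, 3]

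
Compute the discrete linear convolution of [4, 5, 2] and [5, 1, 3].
y[0] = 4×5 = 20; y[1] = 4×1 + 5×5 = 29; y[2] = 4×3 + 5×1 + 2×5 = 27; y[3] = 5×3 + 2×1 = 17; y[4] = 2×3 = 6

[20, 29, 27, 17, 6]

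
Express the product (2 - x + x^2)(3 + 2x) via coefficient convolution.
Ascending coefficients: a = [2, -1, 1], b = [3, 2]. c[0] = 2×3 = 6; c[1] = 2×2 + -1×3 = 1; c[2] = -1×2 + 1×3 = 1; c[3] = 1×2 = 2. Result coefficients: [6, 1, 1, 2] → 6 + x + x^2 + 2x^3

6 + x + x^2 + 2x^3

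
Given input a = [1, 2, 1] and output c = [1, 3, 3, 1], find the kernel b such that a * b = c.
Output length 4 = len(a) + len(b) - 1 ⇒ len(b) = 2. Solve b forward using b[k] = (c[k] - Σ_{i≥1} a[i]·b[k-i]) / a[0]: b[0] = c[0] / a[0] = 1 / 1 = 1; b[1] = (c[1] - 2×1) / a[0] = (3 - 2×1) / 1 = 1. So b = [1, 1]. Forward-check [1, 2, 1] * [1, 1]: c[0] = 1×1 = 1; c[1] = 1×1 + 2×1 = 3; c[2] = 2×1 + 1×1 = 3; c[3] = 1×1 = 1 → [1, 3, 3, 1] ✓

[1, 1]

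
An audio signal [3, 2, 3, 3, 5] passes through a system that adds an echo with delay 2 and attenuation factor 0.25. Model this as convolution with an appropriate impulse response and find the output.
Direct-path + delayed-attenuated-path model → impulse response h = [1, 0, 0.25] (1 at lag 0, 0.25 at lag 2). Output y[n] = x[n] + 0.25·x[n - 2] (with x[n] = 0 outside 0..4): y[0] = 3 + 0.25×0 = 3; y[1] = 2 + 0.25×0 = 2; y[2] = 3 + 0.25×3 = 3.75; y[3] = 3 + 0.25×2 = 3.5; y[4] = 5 + 0.25×3 = 5.75; y[5] = 0 + 0.25×3 = 0.75; y[6] = 0 + 0.25×5 = 1.25. So y = [3, 2, 3.75, 3.5, 5.75, 0.75, 1.25]

[3, 2, 3.75, 3.5, 5.75, 0.75, 1.25]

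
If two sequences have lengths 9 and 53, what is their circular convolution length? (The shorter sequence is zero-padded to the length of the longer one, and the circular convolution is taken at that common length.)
Circular convolution (zero-padding the shorter input) has length max(m, n) = max(9, 53) = 53

53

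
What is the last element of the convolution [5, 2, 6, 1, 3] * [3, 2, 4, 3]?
Use y[k] = Σ_i a[i]·b[k-i] at k=7. y[7] = 3×3 = 9

9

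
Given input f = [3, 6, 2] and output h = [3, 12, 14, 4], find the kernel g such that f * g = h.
Output length 4 = len(f) + len(g) - 1 ⇒ len(g) = 2. Solve g forward using g[k] = (h[k] - Σ_{i≥1} f[i]·g[k-i]) / f[0]: g[0] = h[0] / f[0] = 3 / 3 = 1; g[1] = (h[1] - 6×1) / f[0] = (12 - 6×1) / 3 = 2. So g = [1, 2]. Forward-check [3, 6, 2] * [1, 2]: h[0] = 3×1 = 3; h[1] = 3×2 + 6×1 = 12; h[2] = 6×2 + 2×1 = 14; h[3] = 2×2 = 4 → [3, 12, 14, 4] ✓

[1, 2]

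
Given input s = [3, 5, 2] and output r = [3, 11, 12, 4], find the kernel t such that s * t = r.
Output length 4 = len(s) + len(t) - 1 ⇒ len(t) = 2. Solve t forward using t[k] = (r[k] - Σ_{i≥1} s[i]·t[k-i]) / s[0]: t[0] = r[0] / s[0] = 3 / 3 = 1; t[1] = (r[1] - 5×1) / s[0] = (11 - 5×1) / 3 = 2. So t = [1, 2]. Forward-check [3, 5, 2] * [1, 2]: r[0] = 3×1 = 3; r[1] = 3×2 + 5×1 = 11; r[2] = 5×2 + 2×1 = 12; r[3] = 2×2 = 4 → [3, 11, 12, 4] ✓

[1, 2]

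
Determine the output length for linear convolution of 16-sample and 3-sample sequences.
Linear/full convolution length: m + n - 1 = 16 + 3 - 1 = 18

18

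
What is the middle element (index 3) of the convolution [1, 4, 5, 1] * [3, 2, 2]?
Use y[k] = Σ_i a[i]·b[k-i] at k=3. y[3] = 4×2 + 5×2 + 1×3 = 21

21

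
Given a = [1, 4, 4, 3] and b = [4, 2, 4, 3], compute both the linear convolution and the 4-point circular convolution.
Linear: y_lin[0] = 1×4 = 4; y_lin[1] = 1×2 + 4×4 = 18; y_lin[2] = 1×4 + 4×2 + 4×4 = 28; y_lin[3] = 1×3 + 4×4 + 4×2 + 3×4 = 39; y_lin[4] = 4×3 + 4×4 + 3×2 = 34; y_lin[5] = 4×3 + 3×4 = 24; y_lin[6] = 3×3 = 9 → [4, 18, 28, 39, 34, 24, 9]. Circular (length 4): y[0] = 1×4 + 4×3 + 4×4 + 3×2 = 38; y[1] = 1×2 + 4×4 + 4×3 + 3×4 = 42; y[2] = 1×4 + 4×2 + 4×4 + 3×3 = 37; y[3] = 1×3 + 4×4 + 4×2 + 3×4 = 39 → [38, 42, 37, 39]

Linear: [4, 18, 28, 39, 34, 24, 9], Circular: [38, 42, 37, 39]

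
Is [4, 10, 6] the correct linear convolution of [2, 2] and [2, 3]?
Recompute linear convolution of [2, 2] and [2, 3]: y[0] = 2×2 = 4; y[1] = 2×3 + 2×2 = 10; y[2] = 2×3 = 6 → [4, 10, 6]. Given [4, 10, 6] matches, so answer: Yes

Yes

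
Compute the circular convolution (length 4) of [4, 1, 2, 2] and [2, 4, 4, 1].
Use y[k] = Σ_j f[j]·g[(k-j) mod 4]. y[0] = 4×2 + 1×1 + 2×4 + 2×4 = 25; y[1] = 4×4 + 1×2 + 2×1 + 2×4 = 28; y[2] = 4×4 + 1×4 + 2×2 + 2×1 = 26; y[3] = 4×1 + 1×4 + 2×4 + 2×2 = 20. Result: [25, 28, 26, 20]

[25, 28, 26, 20]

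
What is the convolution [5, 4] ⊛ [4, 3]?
y[0] = 5×4 = 20; y[1] = 5×3 + 4×4 = 31; y[2] = 4×3 = 12

[20, 31, 12]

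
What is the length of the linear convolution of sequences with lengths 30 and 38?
Linear/full convolution length: m + n - 1 = 30 + 38 - 1 = 67

67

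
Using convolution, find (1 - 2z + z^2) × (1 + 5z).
Ascending coefficients: a = [1, -2, 1], b = [1, 5]. c[0] = 1×1 = 1; c[1] = 1×5 + -2×1 = 3; c[2] = -2×5 + 1×1 = -9; c[3] = 1×5 = 5. Result coefficients: [1, 3, -9, 5] → 1 + 3z - 9z^2 + 5z^3

1 + 3z - 9z^2 + 5z^3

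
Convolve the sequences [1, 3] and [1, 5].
y[0] = 1×1 = 1; y[1] = 1×5 + 3×1 = 8; y[2] = 3×5 = 15

[1, 8, 15]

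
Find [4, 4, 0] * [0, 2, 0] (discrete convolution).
y[0] = 4×0 = 0; y[1] = 4×2 + 4×0 = 8; y[2] = 4×0 + 4×2 + 0×0 = 8; y[3] = 4×0 + 0×2 = 0; y[4] = 0×0 = 0

[0, 8, 8, 0, 0]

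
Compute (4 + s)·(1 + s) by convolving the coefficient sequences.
Ascending coefficients: a = [4, 1], b = [1, 1]. c[0] = 4×1 = 4; c[1] = 4×1 + 1×1 = 5; c[2] = 1×1 = 1. Result coefficients: [4, 5, 1] → 4 + 5s + s^2

4 + 5s + s^2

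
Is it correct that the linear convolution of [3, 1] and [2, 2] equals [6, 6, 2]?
Recompute linear convolution of [3, 1] and [2, 2]: y[0] = 3×2 = 6; y[1] = 3×2 + 1×2 = 8; y[2] = 1×2 = 2 → [6, 8, 2]. Compare to given [6, 6, 2]: they differ at index 1: given 6, correct 8, so answer: No

No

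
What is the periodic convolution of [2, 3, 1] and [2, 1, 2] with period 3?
Use y[k] = Σ_j u[j]·v[(k-j) mod 3]. y[0] = 2×2 + 3×2 + 1×1 = 11; y[1] = 2×1 + 3×2 + 1×2 = 10; y[2] = 2×2 + 3×1 + 1×2 = 9. Result: [11, 10, 9]

[11, 10, 9]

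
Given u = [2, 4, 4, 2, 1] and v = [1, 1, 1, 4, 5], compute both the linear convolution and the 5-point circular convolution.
Linear: y_lin[0] = 2×1 = 2; y_lin[1] = 2×1 + 4×1 = 6; y_lin[2] = 2×1 + 4×1 + 4×1 = 10; y_lin[3] = 2×4 + 4×1 + 4×1 + 2×1 = 18; y_lin[4] = 2×5 + 4×4 + 4×1 + 2×1 + 1×1 = 33; y_lin[5] = 4×5 + 4×4 + 2×1 + 1×1 = 39; y_lin[6] = 4×5 + 2×4 + 1×1 = 29; y_lin[7] = 2×5 + 1×4 = 14; y_lin[8] = 1×5 = 5 → [2, 6, 10, 18, 33, 39, 29, 14, 5]. Circular (length 5): y[0] = 2×1 + 4×5 + 4×4 + 2×1 + 1×1 = 41; y[1] = 2×1 + 4×1 + 4×5 + 2×4 + 1×1 = 35; y[2] = 2×1 + 4×1 + 4×1 + 2×5 + 1×4 = 24; y[3] = 2×4 + 4×1 + 4×1 + 2×1 + 1×5 = 23; y[4] = 2×5 + 4×4 + 4×1 + 2×1 + 1×1 = 33 → [41, 35, 24, 23, 33]

Linear: [2, 6, 10, 18, 33, 39, 29, 14, 5], Circular: [41, 35, 24, 23, 33]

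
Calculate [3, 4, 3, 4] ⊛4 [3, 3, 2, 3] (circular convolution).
Use y[k] = Σ_j f[j]·g[(k-j) mod 4]. y[0] = 3×3 + 4×3 + 3×2 + 4×3 = 39; y[1] = 3×3 + 4×3 + 3×3 + 4×2 = 38; y[2] = 3×2 + 4×3 + 3×3 + 4×3 = 39; y[3] = 3×3 + 4×2 + 3×3 + 4×3 = 38. Result: [39, 38, 39, 38]

[39, 38, 39, 38]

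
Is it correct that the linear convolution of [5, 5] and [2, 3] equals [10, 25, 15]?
Recompute linear convolution of [5, 5] and [2, 3]: y[0] = 5×2 = 10; y[1] = 5×3 + 5×2 = 25; y[2] = 5×3 = 15 → [10, 25, 15]. Given [10, 25, 15] matches, so answer: Yes

Yes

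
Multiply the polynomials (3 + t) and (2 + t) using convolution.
Ascending coefficients: a = [3, 1], b = [2, 1]. c[0] = 3×2 = 6; c[1] = 3×1 + 1×2 = 5; c[2] = 1×1 = 1. Result coefficients: [6, 5, 1] → 6 + 5t + t^2

6 + 5t + t^2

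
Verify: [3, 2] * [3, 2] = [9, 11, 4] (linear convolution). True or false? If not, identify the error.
Recompute linear convolution of [3, 2] and [3, 2]: y[0] = 3×3 = 9; y[1] = 3×2 + 2×3 = 12; y[2] = 2×2 = 4 → [9, 12, 4]. Compare to given [9, 11, 4]: they differ at index 1: given 11, correct 12, so answer: No

No. Error at index 1: given 11, correct 12.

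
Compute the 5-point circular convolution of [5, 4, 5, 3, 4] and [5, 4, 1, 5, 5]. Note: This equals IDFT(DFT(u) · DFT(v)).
Either evaluate y[k] = Σ_j u[j]·v[(k-j) mod 5] directly, or use IDFT(DFT(u) · DFT(v)). y[0] = 5×5 + 4×5 + 5×5 + 3×1 + 4×4 = 89; y[1] = 5×4 + 4×5 + 5×5 + 3×5 + 4×1 = 84; y[2] = 5×1 + 4×4 + 5×5 + 3×5 + 4×5 = 81; y[3] = 5×5 + 4×1 + 5×4 + 3×5 + 4×5 = 84; y[4] = 5×5 + 4×5 + 5×1 + 3×4 + 4×5 = 82. Result: [89, 84, 81, 84, 82]

[89, 84, 81, 84, 82]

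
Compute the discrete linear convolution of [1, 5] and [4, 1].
y[0] = 1×4 = 4; y[1] = 1×1 + 5×4 = 21; y[2] = 5×1 = 5

[4, 21, 5]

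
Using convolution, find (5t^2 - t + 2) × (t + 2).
Ascending coefficients: a = [2, -1, 5], b = [2, 1]. c[0] = 2×2 = 4; c[1] = 2×1 + -1×2 = 0; c[2] = -1×1 + 5×2 = 9; c[3] = 5×1 = 5. Result coefficients: [4, 0, 9, 5] → 5t^3 + 9t^2 + 4

5t^3 + 9t^2 + 4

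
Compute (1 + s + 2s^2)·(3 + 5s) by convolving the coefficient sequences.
Ascending coefficients: a = [1, 1, 2], b = [3, 5]. c[0] = 1×3 = 3; c[1] = 1×5 + 1×3 = 8; c[2] = 1×5 + 2×3 = 11; c[3] = 2×5 = 10. Result coefficients: [3, 8, 11, 10] → 3 + 8s + 11s^2 + 10s^3

3 + 8s + 11s^2 + 10s^3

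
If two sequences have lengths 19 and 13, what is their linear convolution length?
Linear/full convolution length: m + n - 1 = 19 + 13 - 1 = 31

31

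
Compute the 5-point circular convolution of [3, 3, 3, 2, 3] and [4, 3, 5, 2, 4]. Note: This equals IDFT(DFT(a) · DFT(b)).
Either evaluate y[k] = Σ_j a[j]·b[(k-j) mod 5] directly, or use IDFT(DFT(a) · DFT(b)). y[0] = 3×4 + 3×4 + 3×2 + 2×5 + 3×3 = 49; y[1] = 3×3 + 3×4 + 3×4 + 2×2 + 3×5 = 52; y[2] = 3×5 + 3×3 + 3×4 + 2×4 + 3×2 = 50; y[3] = 3×2 + 3×5 + 3×3 + 2×4 + 3×4 = 50; y[4] = 3×4 + 3×2 + 3×5 + 2×3 + 3×4 = 51. Result: [49, 52, 50, 50, 51]

[49, 52, 50, 50, 51]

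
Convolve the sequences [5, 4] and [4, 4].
y[0] = 5×4 = 20; y[1] = 5×4 + 4×4 = 36; y[2] = 4×4 = 16

[20, 36, 16]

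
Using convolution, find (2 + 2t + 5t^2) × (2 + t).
Ascending coefficients: a = [2, 2, 5], b = [2, 1]. c[0] = 2×2 = 4; c[1] = 2×1 + 2×2 = 6; c[2] = 2×1 + 5×2 = 12; c[3] = 5×1 = 5. Result coefficients: [4, 6, 12, 5] → 4 + 6t + 12t^2 + 5t^3

4 + 6t + 12t^2 + 5t^3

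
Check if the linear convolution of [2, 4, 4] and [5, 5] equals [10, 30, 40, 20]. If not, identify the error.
Recompute linear convolution of [2, 4, 4] and [5, 5]: y[0] = 2×5 = 10; y[1] = 2×5 + 4×5 = 30; y[2] = 4×5 + 4×5 = 40; y[3] = 4×5 = 20 → [10, 30, 40, 20]. Given [10, 30, 40, 20] matches, so answer: Yes

Yes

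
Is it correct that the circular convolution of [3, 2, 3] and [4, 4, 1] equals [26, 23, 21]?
Recompute circular convolution of [3, 2, 3] and [4, 4, 1]: y[0] = 3×4 + 2×1 + 3×4 = 26; y[1] = 3×4 + 2×4 + 3×1 = 23; y[2] = 3×1 + 2×4 + 3×4 = 23 → [26, 23, 23]. Compare to given [26, 23, 21]: they differ at index 2: given 21, correct 23, so answer: No

No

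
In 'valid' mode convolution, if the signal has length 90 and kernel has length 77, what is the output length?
'Valid' mode counts only positions where the kernel fully overlaps the signal: m - n + 1 = 90 - 77 + 1 = 14

14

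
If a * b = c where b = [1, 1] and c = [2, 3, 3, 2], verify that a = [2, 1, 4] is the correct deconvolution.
Forward-compute [2, 1, 4] * [1, 1]: c[0] = 2×1 = 2; c[1] = 2×1 + 1×1 = 3; c[2] = 1×1 + 4×1 = 5; c[3] = 4×1 = 4 → [2, 3, 5, 4]. Does not match given c = [2, 3, 3, 2].

Not verified. [2, 1, 4] * [1, 1] = [2, 3, 5, 4], which differs from [2, 3, 3, 2] at index 2.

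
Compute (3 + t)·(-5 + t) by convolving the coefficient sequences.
Ascending coefficients: a = [3, 1], b = [-5, 1]. c[0] = 3×-5 = -15; c[1] = 3×1 + 1×-5 = -2; c[2] = 1×1 = 1. Result coefficients: [-15, -2, 1] → -15 - 2t + t^2

-15 - 2t + t^2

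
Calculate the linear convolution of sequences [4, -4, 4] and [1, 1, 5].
y[0] = 4×1 = 4; y[1] = 4×1 + -4×1 = 0; y[2] = 4×5 + -4×1 + 4×1 = 20; y[3] = -4×5 + 4×1 = -16; y[4] = 4×5 = 20

[4, 0, 20, -16, 20]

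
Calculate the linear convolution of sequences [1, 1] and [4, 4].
y[0] = 1×4 = 4; y[1] = 1×4 + 1×4 = 8; y[2] = 1×4 = 4

[4, 8, 4]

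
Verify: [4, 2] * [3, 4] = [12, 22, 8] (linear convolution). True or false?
Recompute linear convolution of [4, 2] and [3, 4]: y[0] = 4×3 = 12; y[1] = 4×4 + 2×3 = 22; y[2] = 2×4 = 8 → [12, 22, 8]. Given [12, 22, 8] matches, so answer: Yes

Yes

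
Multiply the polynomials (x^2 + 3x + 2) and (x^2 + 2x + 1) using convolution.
Ascending coefficients: a = [2, 3, 1], b = [1, 2, 1]. c[0] = 2×1 = 2; c[1] = 2×2 + 3×1 = 7; c[2] = 2×1 + 3×2 + 1×1 = 9; c[3] = 3×1 + 1×2 = 5; c[4] = 1×1 = 1. Result coefficients: [2, 7, 9, 5, 1] → x^4 + 5x^3 + 9x^2 + 7x + 2

x^4 + 5x^3 + 9x^2 + 7x + 2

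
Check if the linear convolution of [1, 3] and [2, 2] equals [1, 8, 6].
Recompute linear convolution of [1, 3] and [2, 2]: y[0] = 1×2 = 2; y[1] = 1×2 + 3×2 = 8; y[2] = 3×2 = 6 → [2, 8, 6]. Compare to given [1, 8, 6]: they differ at index 0: given 1, correct 2, so answer: No

No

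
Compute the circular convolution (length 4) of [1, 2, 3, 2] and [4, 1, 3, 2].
Use y[k] = Σ_j u[j]·v[(k-j) mod 4]. y[0] = 1×4 + 2×2 + 3×3 + 2×1 = 19; y[1] = 1×1 + 2×4 + 3×2 + 2×3 = 21; y[2] = 1×3 + 2×1 + 3×4 + 2×2 = 21; y[3] = 1×2 + 2×3 + 3×1 + 2×4 = 19. Result: [19, 21, 21, 19]

[19, 21, 21, 19]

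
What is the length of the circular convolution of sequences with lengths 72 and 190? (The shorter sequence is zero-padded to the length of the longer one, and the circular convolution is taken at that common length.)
Circular convolution (zero-padding the shorter input) has length max(m, n) = max(72, 190) = 190

190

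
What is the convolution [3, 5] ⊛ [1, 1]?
y[0] = 3×1 = 3; y[1] = 3×1 + 5×1 = 8; y[2] = 5×1 = 5

[3, 8, 5]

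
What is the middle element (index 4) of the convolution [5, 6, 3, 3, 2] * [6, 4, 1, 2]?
Use y[k] = Σ_i a[i]·b[k-i] at k=4. y[4] = 6×2 + 3×1 + 3×4 + 2×6 = 39

39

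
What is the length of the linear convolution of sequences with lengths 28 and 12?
Linear/full convolution length: m + n - 1 = 28 + 12 - 1 = 39

39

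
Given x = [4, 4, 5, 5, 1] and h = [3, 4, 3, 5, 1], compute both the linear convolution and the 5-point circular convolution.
Linear: y_lin[0] = 4×3 = 12; y_lin[1] = 4×4 + 4×3 = 28; y_lin[2] = 4×3 + 4×4 + 5×3 = 43; y_lin[3] = 4×5 + 4×3 + 5×4 + 5×3 = 67; y_lin[4] = 4×1 + 4×5 + 5×3 + 5×4 + 1×3 = 62; y_lin[5] = 4×1 + 5×5 + 5×3 + 1×4 = 48; y_lin[6] = 5×1 + 5×5 + 1×3 = 33; y_lin[7] = 5×1 + 1×5 = 10; y_lin[8] = 1×1 = 1 → [12, 28, 43, 67, 62, 48, 33, 10, 1]. Circular (length 5): y[0] = 4×3 + 4×1 + 5×5 + 5×3 + 1×4 = 60; y[1] = 4×4 + 4×3 + 5×1 + 5×5 + 1×3 = 61; y[2] = 4×3 + 4×4 + 5×3 + 5×1 + 1×5 = 53; y[3] = 4×5 + 4×3 + 5×4 + 5×3 + 1×1 = 68; y[4] = 4×1 + 4×5 + 5×3 + 5×4 + 1×3 = 62 → [60, 61, 53, 68, 62]

Linear: [12, 28, 43, 67, 62, 48, 33, 10, 1], Circular: [60, 61, 53, 68, 62]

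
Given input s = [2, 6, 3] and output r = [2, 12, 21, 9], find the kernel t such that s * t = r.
Output length 4 = len(s) + len(t) - 1 ⇒ len(t) = 2. Solve t forward using t[k] = (r[k] - Σ_{i≥1} s[i]·t[k-i]) / s[0]: t[0] = r[0] / s[0] = 2 / 2 = 1; t[1] = (r[1] - 6×1) / s[0] = (12 - 6×1) / 2 = 3. So t = [1, 3]. Forward-check [2, 6, 3] * [1, 3]: r[0] = 2×1 = 2; r[1] = 2×3 + 6×1 = 12; r[2] = 6×3 + 3×1 = 21; r[3] = 3×3 = 9 → [2, 12, 21, 9] ✓

[1, 3]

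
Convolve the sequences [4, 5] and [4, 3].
y[0] = 4×4 = 16; y[1] = 4×3 + 5×4 = 32; y[2] = 5×3 = 15

[16, 32, 15]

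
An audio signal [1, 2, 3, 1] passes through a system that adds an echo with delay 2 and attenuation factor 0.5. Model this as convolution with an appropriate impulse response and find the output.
Direct-path + delayed-attenuated-path model → impulse response h = [1, 0, 0.5] (1 at lag 0, 0.5 at lag 2). Output y[n] = x[n] + 0.5·x[n - 2] (with x[n] = 0 outside 0..3): y[0] = 1 + 0.5×0 = 1; y[1] = 2 + 0.5×0 = 2; y[2] = 3 + 0.5×1 = 3.5; y[3] = 1 + 0.5×2 = 2.0; y[4] = 0 + 0.5×3 = 1.5; y[5] = 0 + 0.5×1 = 0.5. So y = [1, 2, 3.5, 2.0, 1.5, 0.5]

[1, 2, 3.5, 2.0, 1.5, 0.5]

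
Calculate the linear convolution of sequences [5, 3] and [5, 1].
y[0] = 5×5 = 25; y[1] = 5×1 + 3×5 = 20; y[2] = 3×1 = 3

[25, 20, 3]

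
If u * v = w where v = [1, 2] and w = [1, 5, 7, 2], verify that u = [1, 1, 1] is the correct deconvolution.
Forward-compute [1, 1, 1] * [1, 2]: w[0] = 1×1 = 1; w[1] = 1×2 + 1×1 = 3; w[2] = 1×2 + 1×1 = 3; w[3] = 1×2 = 2 → [1, 3, 3, 2]. Does not match given w = [1, 5, 7, 2].

Not verified. [1, 1, 1] * [1, 2] = [1, 3, 3, 2], which differs from [1, 5, 7, 2] at index 1.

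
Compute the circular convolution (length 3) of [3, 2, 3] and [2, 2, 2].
Use y[k] = Σ_j f[j]·g[(k-j) mod 3]. y[0] = 3×2 + 2×2 + 3×2 = 16; y[1] = 3×2 + 2×2 + 3×2 = 16; y[2] = 3×2 + 2×2 + 3×2 = 16. Result: [16, 16, 16]

[16, 16, 16]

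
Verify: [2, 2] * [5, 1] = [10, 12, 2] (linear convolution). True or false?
Recompute linear convolution of [2, 2] and [5, 1]: y[0] = 2×5 = 10; y[1] = 2×1 + 2×5 = 12; y[2] = 2×1 = 2 → [10, 12, 2]. Given [10, 12, 2] matches, so answer: Yes

Yes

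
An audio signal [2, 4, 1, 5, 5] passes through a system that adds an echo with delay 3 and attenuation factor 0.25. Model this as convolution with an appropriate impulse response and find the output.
Direct-path + delayed-attenuated-path model → impulse response h = [1, 0, 0, 0.25] (1 at lag 0, 0.25 at lag 3). Output y[n] = x[n] + 0.25·x[n - 3] (with x[n] = 0 outside 0..4): y[0] = 2 + 0.25×0 = 2; y[1] = 4 + 0.25×0 = 4; y[2] = 1 + 0.25×0 = 1; y[3] = 5 + 0.25×2 = 5.5; y[4] = 5 + 0.25×4 = 6.0; y[5] = 0 + 0.25×1 = 0.25; y[6] = 0 + 0.25×5 = 1.25; y[7] = 0 + 0.25×5 = 1.25. So y = [2, 4, 1, 5.5, 6.0, 0.25, 1.25, 1.25]

[2, 4, 1, 5.5, 6.0, 0.25, 1.25, 1.25]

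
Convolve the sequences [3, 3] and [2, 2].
y[0] = 3×2 = 6; y[1] = 3×2 + 3×2 = 12; y[2] = 3×2 = 6

[6, 12, 6]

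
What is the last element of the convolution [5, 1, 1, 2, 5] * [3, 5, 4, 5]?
Use y[k] = Σ_i a[i]·b[k-i] at k=7. y[7] = 5×5 = 25

25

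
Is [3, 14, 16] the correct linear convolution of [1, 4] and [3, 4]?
Recompute linear convolution of [1, 4] and [3, 4]: y[0] = 1×3 = 3; y[1] = 1×4 + 4×3 = 16; y[2] = 4×4 = 16 → [3, 16, 16]. Compare to given [3, 14, 16]: they differ at index 1: given 14, correct 16, so answer: No

No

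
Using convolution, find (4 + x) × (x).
Ascending coefficients: a = [4, 1], b = [0, 1]. c[0] = 4×0 = 0; c[1] = 4×1 + 1×0 = 4; c[2] = 1×1 = 1. Result coefficients: [0, 4, 1] → 4x + x^2

4x + x^2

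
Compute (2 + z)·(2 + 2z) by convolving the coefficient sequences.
Ascending coefficients: a = [2, 1], b = [2, 2]. c[0] = 2×2 = 4; c[1] = 2×2 + 1×2 = 6; c[2] = 1×2 = 2. Result coefficients: [4, 6, 2] → 4 + 6z + 2z^2

4 + 6z + 2z^2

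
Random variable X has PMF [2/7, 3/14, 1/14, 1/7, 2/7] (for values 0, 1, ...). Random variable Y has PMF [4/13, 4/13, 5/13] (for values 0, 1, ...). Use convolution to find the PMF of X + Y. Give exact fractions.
P(X+Y=k) = Σ_i P(X=i)·P(Y=k-i) — a convolution of [2/7, 3/14, 1/14, 1/7, 2/7] and [4/13, 4/13, 5/13]. P(X+Y=0) = (2/7)×(4/13) = 8/91; P(X+Y=1) = (2/7)×(4/13) + (3/14)×(4/13) = 8/91 + 6/91 = 2/13; P(X+Y=2) = (2/7)×(5/13) + (3/14)×(4/13) + (1/14)×(4/13) = 10/91 + 6/91 + 2/91 = 18/91; P(X+Y=3) = (3/14)×(5/13) + (1/14)×(4/13) + (1/7)×(4/13) = 15/182 + 2/91 + 4/91 = 27/182; P(X+Y=4) = (1/14)×(5/13) + (1/7)×(4/13) + (2/7)×(4/13) = 5/182 + 4/91 + 8/91 = 29/182; P(X+Y=5) = (1/7)×(5/13) + (2/7)×(4/13) = 5/91 + 8/91 = 1/7; P(X+Y=6) = (2/7)×(5/13) = 10/91. PMF: [8/91, 2/13, 18/91, 27/182, 29/182, 1/7, 10/91] (sums to 1 ✓)

[8/91, 2/13, 18/91, 27/182, 29/182, 1/7, 10/91]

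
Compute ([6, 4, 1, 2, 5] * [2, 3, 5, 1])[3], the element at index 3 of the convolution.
Use y[k] = Σ_i a[i]·b[k-i] at k=3. y[3] = 6×1 + 4×5 + 1×3 + 2×2 = 33

33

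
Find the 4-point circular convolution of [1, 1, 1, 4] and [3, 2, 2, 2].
Use y[k] = Σ_j u[j]·v[(k-j) mod 4]. y[0] = 1×3 + 1×2 + 1×2 + 4×2 = 15; y[1] = 1×2 + 1×3 + 1×2 + 4×2 = 15; y[2] = 1×2 + 1×2 + 1×3 + 4×2 = 15; y[3] = 1×2 + 1×2 + 1×2 + 4×3 = 18. Result: [15, 15, 15, 18]

[15, 15, 15, 18]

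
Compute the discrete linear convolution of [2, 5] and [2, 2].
y[0] = 2×2 = 4; y[1] = 2×2 + 5×2 = 14; y[2] = 5×2 = 10

[4, 14, 10]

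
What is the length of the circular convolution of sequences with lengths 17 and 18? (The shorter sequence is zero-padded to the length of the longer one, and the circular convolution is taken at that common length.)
Circular convolution (zero-padding the shorter input) has length max(m, n) = max(17, 18) = 18

18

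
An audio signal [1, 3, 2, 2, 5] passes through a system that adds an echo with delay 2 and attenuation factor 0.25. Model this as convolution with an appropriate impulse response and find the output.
Direct-path + delayed-attenuated-path model → impulse response h = [1, 0, 0.25] (1 at lag 0, 0.25 at lag 2). Output y[n] = x[n] + 0.25·x[n - 2] (with x[n] = 0 outside 0..4): y[0] = 1 + 0.25×0 = 1; y[1] = 3 + 0.25×0 = 3; y[2] = 2 + 0.25×1 = 2.25; y[3] = 2 + 0.25×3 = 2.75; y[4] = 5 + 0.25×2 = 5.5; y[5] = 0 + 0.25×2 = 0.5; y[6] = 0 + 0.25×5 = 1.25. So y = [1, 3, 2.25, 2.75, 5.5, 0.5, 1.25]

[1, 3, 2.25, 2.75, 5.5, 0.5, 1.25]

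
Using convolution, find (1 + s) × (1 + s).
Ascending coefficients: a = [1, 1], b = [1, 1]. c[0] = 1×1 = 1; c[1] = 1×1 + 1×1 = 2; c[2] = 1×1 = 1. Result coefficients: [1, 2, 1] → 1 + 2s + s^2

1 + 2s + s^2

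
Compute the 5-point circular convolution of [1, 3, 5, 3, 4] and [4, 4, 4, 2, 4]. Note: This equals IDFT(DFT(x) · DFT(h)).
Either evaluate y[k] = Σ_j x[j]·h[(k-j) mod 5] directly, or use IDFT(DFT(x) · DFT(h)). y[0] = 1×4 + 3×4 + 5×2 + 3×4 + 4×4 = 54; y[1] = 1×4 + 3×4 + 5×4 + 3×2 + 4×4 = 58; y[2] = 1×4 + 3×4 + 5×4 + 3×4 + 4×2 = 56; y[3] = 1×2 + 3×4 + 5×4 + 3×4 + 4×4 = 62; y[4] = 1×4 + 3×2 + 5×4 + 3×4 + 4×4 = 58. Result: [54, 58, 56, 62, 58]

[54, 58, 56, 62, 58]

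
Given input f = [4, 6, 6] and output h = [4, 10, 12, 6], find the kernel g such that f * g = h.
Output length 4 = len(f) + len(g) - 1 ⇒ len(g) = 2. Solve g forward using g[k] = (h[k] - Σ_{i≥1} f[i]·g[k-i]) / f[0]: g[0] = h[0] / f[0] = 4 / 4 = 1; g[1] = (h[1] - 6×1) / f[0] = (10 - 6×1) / 4 = 1. So g = [1, 1]. Forward-check [4, 6, 6] * [1, 1]: h[0] = 4×1 = 4; h[1] = 4×1 + 6×1 = 10; h[2] = 6×1 + 6×1 = 12; h[3] = 6×1 = 6 → [4, 10, 12, 6] ✓

[1, 1]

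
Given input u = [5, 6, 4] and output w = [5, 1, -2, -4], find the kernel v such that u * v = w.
Output length 4 = len(u) + len(v) - 1 ⇒ len(v) = 2. Solve v forward using v[k] = (w[k] - Σ_{i≥1} u[i]·v[k-i]) / u[0]: v[0] = w[0] / u[0] = 5 / 5 = 1; v[1] = (w[1] - 6×1) / u[0] = (1 - 6×1) / 5 = -1. So v = [1, -1]. Forward-check [5, 6, 4] * [1, -1]: w[0] = 5×1 = 5; w[1] = 5×-1 + 6×1 = 1; w[2] = 6×-1 + 4×1 = -2; w[3] = 4×-1 = -4 → [5, 1, -2, -4] ✓

[1, -1]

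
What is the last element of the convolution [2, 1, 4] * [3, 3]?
Use y[k] = Σ_i a[i]·b[k-i] at k=3. y[3] = 4×3 = 12

12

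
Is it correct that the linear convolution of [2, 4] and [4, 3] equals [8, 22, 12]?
Recompute linear convolution of [2, 4] and [4, 3]: y[0] = 2×4 = 8; y[1] = 2×3 + 4×4 = 22; y[2] = 4×3 = 12 → [8, 22, 12]. Given [8, 22, 12] matches, so answer: Yes

Yes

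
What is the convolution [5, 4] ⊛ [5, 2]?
y[0] = 5×5 = 25; y[1] = 5×2 + 4×5 = 30; y[2] = 4×2 = 8

[25, 30, 8]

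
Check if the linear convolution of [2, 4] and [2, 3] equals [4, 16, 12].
Recompute linear convolution of [2, 4] and [2, 3]: y[0] = 2×2 = 4; y[1] = 2×3 + 4×2 = 14; y[2] = 4×3 = 12 → [4, 14, 12]. Compare to given [4, 16, 12]: they differ at index 1: given 16, correct 14, so answer: No

No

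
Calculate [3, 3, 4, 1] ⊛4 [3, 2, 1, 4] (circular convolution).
Use y[k] = Σ_j x[j]·h[(k-j) mod 4]. y[0] = 3×3 + 3×4 + 4×1 + 1×2 = 27; y[1] = 3×2 + 3×3 + 4×4 + 1×1 = 32; y[2] = 3×1 + 3×2 + 4×3 + 1×4 = 25; y[3] = 3×4 + 3×1 + 4×2 + 1×3 = 26. Result: [27, 32, 25, 26]

[27, 32, 25, 26]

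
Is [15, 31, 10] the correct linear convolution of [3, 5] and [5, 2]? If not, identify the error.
Recompute linear convolution of [3, 5] and [5, 2]: y[0] = 3×5 = 15; y[1] = 3×2 + 5×5 = 31; y[2] = 5×2 = 10 → [15, 31, 10]. Given [15, 31, 10] matches, so answer: Yes

Yes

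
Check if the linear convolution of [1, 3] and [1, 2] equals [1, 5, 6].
Recompute linear convolution of [1, 3] and [1, 2]: y[0] = 1×1 = 1; y[1] = 1×2 + 3×1 = 5; y[2] = 3×2 = 6 → [1, 5, 6]. Given [1, 5, 6] matches, so answer: Yes

Yes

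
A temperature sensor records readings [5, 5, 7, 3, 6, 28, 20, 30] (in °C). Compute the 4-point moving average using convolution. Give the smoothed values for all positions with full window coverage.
4-point moving average kernel = [1, 1, 1, 1]. Apply in 'valid' mode (full window coverage): avg[0] = (5 + 5 + 7 + 3) / 4 = 5.0; avg[1] = (5 + 7 + 3 + 6) / 4 = 5.25; avg[2] = (7 + 3 + 6 + 28) / 4 = 11.0; avg[3] = (3 + 6 + 28 + 20) / 4 = 14.25; avg[4] = (6 + 28 + 20 + 30) / 4 = 21.0. Smoothed values: [5.0, 5.25, 11.0, 14.25, 21.0]

[5.0, 5.25, 11.0, 14.25, 21.0]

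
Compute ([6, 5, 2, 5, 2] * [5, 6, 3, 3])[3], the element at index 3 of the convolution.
Use y[k] = Σ_i a[i]·b[k-i] at k=3. y[3] = 6×3 + 5×3 + 2×6 + 5×5 = 70

70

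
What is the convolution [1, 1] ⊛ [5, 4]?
y[0] = 1×5 = 5; y[1] = 1×4 + 1×5 = 9; y[2] = 1×4 = 4

[5, 9, 4]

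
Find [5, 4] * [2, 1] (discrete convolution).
y[0] = 5×2 = 10; y[1] = 5×1 + 4×2 = 13; y[2] = 4×1 = 4

[10, 13, 4]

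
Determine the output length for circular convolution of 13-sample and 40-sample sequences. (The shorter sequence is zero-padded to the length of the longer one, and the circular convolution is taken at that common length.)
Circular convolution (zero-padding the shorter input) has length max(m, n) = max(13, 40) = 40

40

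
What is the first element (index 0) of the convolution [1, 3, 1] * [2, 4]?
Use y[k] = Σ_i a[i]·b[k-i] at k=0. y[0] = 1×2 = 2

2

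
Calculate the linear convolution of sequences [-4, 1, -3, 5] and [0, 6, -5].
y[0] = -4×0 = 0; y[1] = -4×6 + 1×0 = -24; y[2] = -4×-5 + 1×6 + -3×0 = 26; y[3] = 1×-5 + -3×6 + 5×0 = -23; y[4] = -3×-5 + 5×6 = 45; y[5] = 5×-5 = -25

[0, -24, 26, -23, 45, -25]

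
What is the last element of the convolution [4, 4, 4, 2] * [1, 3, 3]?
Use y[k] = Σ_i a[i]·b[k-i] at k=5. y[5] = 2×3 = 6

6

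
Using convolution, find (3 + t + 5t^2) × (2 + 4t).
Ascending coefficients: a = [3, 1, 5], b = [2, 4]. c[0] = 3×2 = 6; c[1] = 3×4 + 1×2 = 14; c[2] = 1×4 + 5×2 = 14; c[3] = 5×4 = 20. Result coefficients: [6, 14, 14, 20] → 6 + 14t + 14t^2 + 20t^3

6 + 14t + 14t^2 + 20t^3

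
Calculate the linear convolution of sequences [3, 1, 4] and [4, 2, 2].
y[0] = 3×4 = 12; y[1] = 3×2 + 1×4 = 10; y[2] = 3×2 + 1×2 + 4×4 = 24; y[3] = 1×2 + 4×2 = 10; y[4] = 4×2 = 8

[12, 10, 24, 10, 8]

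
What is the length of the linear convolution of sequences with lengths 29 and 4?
Linear/full convolution length: m + n - 1 = 29 + 4 - 1 = 32

32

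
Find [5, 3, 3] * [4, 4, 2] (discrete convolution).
y[0] = 5×4 = 20; y[1] = 5×4 + 3×4 = 32; y[2] = 5×2 + 3×4 + 3×4 = 34; y[3] = 3×2 + 3×4 = 18; y[4] = 3×2 = 6

[20, 32, 34, 18, 6]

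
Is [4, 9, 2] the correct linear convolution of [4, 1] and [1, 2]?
Recompute linear convolution of [4, 1] and [1, 2]: y[0] = 4×1 = 4; y[1] = 4×2 + 1×1 = 9; y[2] = 1×2 = 2 → [4, 9, 2]. Given [4, 9, 2] matches, so answer: Yes

Yes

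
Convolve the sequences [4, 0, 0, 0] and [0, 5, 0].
y[0] = 4×0 = 0; y[1] = 4×5 + 0×0 = 20; y[2] = 4×0 + 0×5 + 0×0 = 0; y[3] = 0×0 + 0×5 + 0×0 = 0; y[4] = 0×0 + 0×5 = 0; y[5] = 0×0 = 0

[0, 20, 0, 0, 0, 0]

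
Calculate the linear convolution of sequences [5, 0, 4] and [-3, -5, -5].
y[0] = 5×-3 = -15; y[1] = 5×-5 + 0×-3 = -25; y[2] = 5×-5 + 0×-5 + 4×-3 = -37; y[3] = 0×-5 + 4×-5 = -20; y[4] = 4×-5 = -20

[-15, -25, -37, -20, -20]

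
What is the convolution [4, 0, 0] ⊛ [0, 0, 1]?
y[0] = 4×0 = 0; y[1] = 4×0 + 0×0 = 0; y[2] = 4×1 + 0×0 + 0×0 = 4; y[3] = 0×1 + 0×0 = 0; y[4] = 0×1 = 0

[0, 0, 4, 0, 0]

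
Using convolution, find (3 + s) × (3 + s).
Ascending coefficients: a = [3, 1], b = [3, 1]. c[0] = 3×3 = 9; c[1] = 3×1 + 1×3 = 6; c[2] = 1×1 = 1. Result coefficients: [9, 6, 1] → 9 + 6s + s^2

9 + 6s + s^2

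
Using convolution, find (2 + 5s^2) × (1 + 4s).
Ascending coefficients: a = [2, 0, 5], b = [1, 4]. c[0] = 2×1 = 2; c[1] = 2×4 + 0×1 = 8; c[2] = 0×4 + 5×1 = 5; c[3] = 5×4 = 20. Result coefficients: [2, 8, 5, 20] → 2 + 8s + 5s^2 + 20s^3

2 + 8s + 5s^2 + 20s^3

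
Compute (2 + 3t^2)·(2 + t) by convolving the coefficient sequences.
Ascending coefficients: a = [2, 0, 3], b = [2, 1]. c[0] = 2×2 = 4; c[1] = 2×1 + 0×2 = 2; c[2] = 0×1 + 3×2 = 6; c[3] = 3×1 = 3. Result coefficients: [4, 2, 6, 3] → 4 + 2t + 6t^2 + 3t^3

4 + 2t + 6t^2 + 3t^3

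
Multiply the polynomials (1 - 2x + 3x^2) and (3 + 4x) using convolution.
Ascending coefficients: a = [1, -2, 3], b = [3, 4]. c[0] = 1×3 = 3; c[1] = 1×4 + -2×3 = -2; c[2] = -2×4 + 3×3 = 1; c[3] = 3×4 = 12. Result coefficients: [3, -2, 1, 12] → 3 - 2x + x^2 + 12x^3

3 - 2x + x^2 + 12x^3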